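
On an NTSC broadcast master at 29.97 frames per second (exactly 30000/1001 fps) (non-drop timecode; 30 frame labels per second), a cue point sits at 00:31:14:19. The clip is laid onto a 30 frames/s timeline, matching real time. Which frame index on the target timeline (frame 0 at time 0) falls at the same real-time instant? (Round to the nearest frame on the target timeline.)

frame 56295

Source frame index: (0×3600 + 31×60 + 14) × 30 + 19 = 56239.
Real time: 56239 / (30000/1001) = 56295239/30000 s.
Target frame: (56295239/30000) × (30) = 56295239/1000 ≈ 56295.239 → 56295.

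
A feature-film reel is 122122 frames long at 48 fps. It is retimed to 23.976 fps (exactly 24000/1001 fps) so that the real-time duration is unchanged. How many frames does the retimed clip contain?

61000 frames

Target frames = source frames × (target rate / source rate) = 122122 × (24000/1001)/(48) = 122122 × 500/1001 = 61000.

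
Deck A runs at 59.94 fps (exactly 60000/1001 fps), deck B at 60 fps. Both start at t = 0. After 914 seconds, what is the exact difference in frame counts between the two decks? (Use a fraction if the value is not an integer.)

54840/1001 frames

A emits 60000/1001 × 914 = 54840000/1001 frames; B emits 60 × 914 = 54840.
Difference = 54840/1001 frames (≈ 54.7852); B is ahead of A.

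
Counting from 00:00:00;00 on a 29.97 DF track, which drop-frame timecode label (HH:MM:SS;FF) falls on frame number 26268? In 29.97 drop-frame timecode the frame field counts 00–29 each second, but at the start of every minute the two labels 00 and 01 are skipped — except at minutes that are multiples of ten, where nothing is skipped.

Ten DF minutes hold 17982 frames, so frame 26268 lies in block 1 (frames 17982–35963) with 8286 frames into that block.
The block's first minute is 1800 frames and the rest 1798 each; 8286 frames reaches minute 4, so 1 × 18 + 4 × 2 = 26 labels have been skipped so far.
Adding those back, label number 26268 + 26 = 26294 at 30 labels/s is 876 s + 14 f = 0 h 14 min 36 s frame 14, i.e. 00:14:36;14.

00:14:36;14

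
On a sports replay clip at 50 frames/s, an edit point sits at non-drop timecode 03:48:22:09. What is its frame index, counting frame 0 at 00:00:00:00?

Total seconds to the label: (3 × 3600 + 48 × 60 + 22) = 13702.
Frame index = 13702 × 50 + 9 = 685109.

685109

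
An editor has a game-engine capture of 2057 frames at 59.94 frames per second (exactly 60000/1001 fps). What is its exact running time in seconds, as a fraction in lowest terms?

Running time = 2057 ÷ (60000/1001) = 2057 × 1001/60000 = 2059057/60000 s.

2059057/60000 seconds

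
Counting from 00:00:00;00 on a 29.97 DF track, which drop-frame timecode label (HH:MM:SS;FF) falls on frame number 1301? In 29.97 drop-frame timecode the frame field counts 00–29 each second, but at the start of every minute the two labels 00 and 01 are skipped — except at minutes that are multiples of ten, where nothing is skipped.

Each 10-minute DF block holds 10 × 60 × 30 − 9 × 2 = 17982 frames. 1301 ÷ 17982 → 0 full blocks, remainder 1301.
Within the partial block the first minute is 1800 frames and each further minute 1798, so 0 further minute boundaries passed. Total skipped labels = 18 × 0 + 2 × 0 = 0.
Non-drop label index = 1301 + 0 = 1301; at 30 labels/s that is 00:00:43:11, i.e. DF 00:00:43;11.

00:00:43;11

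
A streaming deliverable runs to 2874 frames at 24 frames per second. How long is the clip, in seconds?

Running time = 2874 / (24) = 119.75 s.

119.75 seconds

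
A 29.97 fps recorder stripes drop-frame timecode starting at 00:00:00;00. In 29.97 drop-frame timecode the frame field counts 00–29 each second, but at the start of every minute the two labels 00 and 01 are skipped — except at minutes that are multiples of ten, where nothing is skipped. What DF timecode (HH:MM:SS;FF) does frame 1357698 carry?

Ten DF minutes hold 17982 frames, so frame 1357698 lies in block 75 (frames 1348650–1366631) with 9048 frames into that block.
The block's first minute is 1800 frames and the rest 1798 each; 9048 frames reaches minute 5, so 75 × 18 + 5 × 2 = 1360 labels have been skipped so far.
Adding those back, label number 1357698 + 1360 = 1359058 at 30 labels/s is 45301 s + 28 f = 12 h 35 min 1 s frame 28, i.e. 12:35:01;28.

12:35:01;28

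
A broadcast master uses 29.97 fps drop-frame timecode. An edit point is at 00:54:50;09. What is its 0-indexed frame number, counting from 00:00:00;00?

As if non-drop at 30 labels/s: (0 × 3600 + 54 × 60 + 50) × 30 + 9 = 98709.
Minute boundaries passed: 54; those not divisible by 10: 54 − 5 = 49; dropped labels = 2 × 49 = 98.
Actual frame index = 98709 − 98 = 98611.

98611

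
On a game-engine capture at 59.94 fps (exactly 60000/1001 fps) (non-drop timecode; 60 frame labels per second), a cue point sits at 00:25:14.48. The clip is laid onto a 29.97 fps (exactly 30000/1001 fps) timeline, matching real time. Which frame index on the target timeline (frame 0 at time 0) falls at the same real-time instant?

Source frame index: (0×3600 + 25×60 + 14) × 60 + 48 = 90888.
Real time: 90888 / (60000/1001) = 3790787/2500 s.
Target frame: (3790787/2500) × (30000/1001) = 45444.

frame 45444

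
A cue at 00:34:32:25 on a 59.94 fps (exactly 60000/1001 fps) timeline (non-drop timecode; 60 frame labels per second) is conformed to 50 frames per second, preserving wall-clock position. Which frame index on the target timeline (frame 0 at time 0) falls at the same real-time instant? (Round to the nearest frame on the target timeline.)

Source frame index: (0×3600 + 34×60 + 32) × 60 + 25 = 124345.
Real time: 124345 / (60000/1001) = 24893869/12000 s.
Target frame: (24893869/12000) × (50) = 24893869/240 ≈ 103724.454 → 103724.

frame 103724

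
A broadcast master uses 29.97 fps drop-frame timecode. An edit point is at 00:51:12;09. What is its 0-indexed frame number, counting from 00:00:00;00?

Complete 10-minute blocks: 5, each 17982 frames → 89910.
Remaining 1 whole minute in the current block: 1800 + 0 × 1798 = 1800 frames.
Within the current minute: 12 × 30 + 9 − 2 = 367 (labels ;00/;01 skipped at this minute). Total = 89910 + 1800 + 367 = 92077.

92077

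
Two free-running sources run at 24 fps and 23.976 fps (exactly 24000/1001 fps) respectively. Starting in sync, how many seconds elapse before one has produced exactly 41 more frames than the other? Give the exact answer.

The gap grows by |24000/1001 − 24| = 24/1001 frames per second.
Time for a 41-frame gap: 41 ÷ (24/1001) = 41041/24 s.

41041/24 seconds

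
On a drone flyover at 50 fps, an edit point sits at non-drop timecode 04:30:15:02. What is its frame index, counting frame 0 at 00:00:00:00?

Total seconds to the label: (4 × 3600 + 30 × 60 + 15) = 16215.
Frame index = 16215 × 50 + 2 = 810752.

810752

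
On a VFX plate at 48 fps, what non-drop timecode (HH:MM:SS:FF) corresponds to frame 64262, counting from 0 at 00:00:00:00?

00:22:18:38

64262 ÷ 48 = 1338 full seconds, remainder 38 frames.
1338 s = 0 h 22 min 18 s.
Timecode: 00:22:18:38.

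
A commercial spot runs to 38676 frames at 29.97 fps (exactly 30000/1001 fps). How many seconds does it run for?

Running time = 38676 / (30000/1001) = 1290.4892 s.

1290.4892 seconds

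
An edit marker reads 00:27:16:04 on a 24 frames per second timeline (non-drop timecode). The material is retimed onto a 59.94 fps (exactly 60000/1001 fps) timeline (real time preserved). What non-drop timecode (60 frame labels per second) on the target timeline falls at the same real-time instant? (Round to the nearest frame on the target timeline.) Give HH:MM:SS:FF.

00:27:14:32

Source frame index: (0×3600 + 27×60 + 16) × 24 + 4 = 39268.
Real time: 39268 / (24) = 9817/6 s.
Target frame: (9817/6) × (60000/1001) = 98170000/1001 ≈ 98071.928 → 98072.
At 60 labels/s: frame 98072 → 00:27:14:32.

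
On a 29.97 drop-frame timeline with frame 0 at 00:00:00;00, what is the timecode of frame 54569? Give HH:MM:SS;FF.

00:30:20;23

Ten DF minutes hold 17982 frames, so frame 54569 lies in block 3 (frames 53946–71927) with 623 frames into that block.
The block's first minute is 1800 frames and the rest 1798 each; 623 frames reaches minute 0, so 3 × 18 + 0 × 2 = 54 labels have been skipped so far.
Adding those back, label number 54569 + 54 = 54623 at 30 labels/s is 1820 s + 23 f = 0 h 30 min 20 s frame 23, i.e. 00:30:20;23.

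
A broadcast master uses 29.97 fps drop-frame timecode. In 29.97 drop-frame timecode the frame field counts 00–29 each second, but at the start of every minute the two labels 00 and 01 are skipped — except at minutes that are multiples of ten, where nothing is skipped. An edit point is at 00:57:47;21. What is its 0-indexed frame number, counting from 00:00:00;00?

103927

Complete 10-minute blocks: 5, each 17982 frames → 89910.
Remaining 7 whole minutes in the current block: 1800 + 6 × 1798 = 12588 frames.
Within the current minute: 47 × 30 + 21 − 2 = 1429 (labels ;00/;01 skipped at this minute). Total = 89910 + 12588 + 1429 = 103927.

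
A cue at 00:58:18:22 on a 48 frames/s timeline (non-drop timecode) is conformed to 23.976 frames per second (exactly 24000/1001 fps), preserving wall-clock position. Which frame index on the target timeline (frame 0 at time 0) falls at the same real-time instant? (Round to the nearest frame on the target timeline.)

Source frame index: (0×3600 + 58×60 + 18) × 48 + 22 = 167926.
Real time: 167926 / (48) = 83963/24 s.
Target frame: (83963/24) × (24000/1001) = 7633000/91 ≈ 83879.121 → 83879.

frame 83879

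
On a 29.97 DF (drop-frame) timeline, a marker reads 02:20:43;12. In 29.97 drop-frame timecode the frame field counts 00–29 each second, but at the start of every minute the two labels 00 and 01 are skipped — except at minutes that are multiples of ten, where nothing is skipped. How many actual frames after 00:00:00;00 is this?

253050

As if non-drop at 30 labels/s: (2 × 3600 + 20 × 60 + 43) × 30 + 12 = 253302.
Minute boundaries passed: 140; those not divisible by 10: 140 − 14 = 126; dropped labels = 2 × 126 = 252.
Actual frame index = 253302 − 252 = 253050.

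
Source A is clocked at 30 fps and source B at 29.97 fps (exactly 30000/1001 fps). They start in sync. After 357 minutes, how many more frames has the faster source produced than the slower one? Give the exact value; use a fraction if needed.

91800/143 frames

357 min = 21420 s.
A emits 30 × 21420 = 642600 frames; B emits 30000/1001 × 21420 = 91800000/143.
Difference = 91800/143 frames (≈ 641.9580); B is behind A.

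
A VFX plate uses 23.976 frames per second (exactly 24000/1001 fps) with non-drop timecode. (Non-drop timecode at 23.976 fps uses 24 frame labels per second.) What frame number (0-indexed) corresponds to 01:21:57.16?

118024

Total seconds to the label: (1 × 3600 + 21 × 60 + 57) = 4917.
Frame index = 4917 × 24 + 16 = 118024.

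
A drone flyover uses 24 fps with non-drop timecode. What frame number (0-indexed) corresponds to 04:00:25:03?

346203

Total seconds to the label: (4 × 3600 + 0 × 60 + 25) = 14425.
Frame index = 14425 × 24 + 3 = 346203.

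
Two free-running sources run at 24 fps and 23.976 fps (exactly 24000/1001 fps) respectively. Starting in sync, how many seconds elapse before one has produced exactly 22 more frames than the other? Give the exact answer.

The gap grows by |24000/1001 − 24| = 24/1001 frames per second.
Time for a 22-frame gap: 22 ÷ (24/1001) = 11011/12 s.

11011/12 seconds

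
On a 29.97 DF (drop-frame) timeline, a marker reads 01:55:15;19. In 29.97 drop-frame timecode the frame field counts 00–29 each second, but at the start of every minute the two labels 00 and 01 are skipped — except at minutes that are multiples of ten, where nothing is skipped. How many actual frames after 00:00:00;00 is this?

Complete 10-minute blocks: 11, each 17982 frames → 197802.
Remaining 5 whole minutes in the current block: 1800 + 4 × 1798 = 8992 frames.
Within the current minute: 15 × 30 + 19 − 2 = 467 (labels ;00/;01 skipped at this minute). Total = 197802 + 8992 + 467 = 207261.

207261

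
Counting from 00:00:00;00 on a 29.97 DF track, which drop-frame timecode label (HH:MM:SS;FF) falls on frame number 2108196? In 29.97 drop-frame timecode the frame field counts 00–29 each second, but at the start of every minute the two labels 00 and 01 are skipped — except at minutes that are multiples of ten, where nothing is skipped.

19:32:23;16

Each 10-minute DF block holds 10 × 60 × 30 − 9 × 2 = 17982 frames. 2108196 ÷ 17982 → 117 full blocks, remainder 4302.
Within the partial block the first minute is 1800 frames and each further minute 1798, so 2 further minute boundaries passed. Total skipped labels = 18 × 117 + 2 × 2 = 2110.
Non-drop label index = 2108196 + 2110 = 2110306; at 30 labels/s that is 19:32:23:16, i.e. DF 19:32:23;16.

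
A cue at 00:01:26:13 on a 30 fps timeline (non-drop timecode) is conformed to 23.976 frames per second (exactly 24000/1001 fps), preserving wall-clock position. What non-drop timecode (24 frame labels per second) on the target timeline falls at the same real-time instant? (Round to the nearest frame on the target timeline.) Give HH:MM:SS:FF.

Source frame index: (0×3600 + 1×60 + 26) × 30 + 13 = 2593.
Real time: 2593 / (30) = 2593/30 s.
Target frame: (2593/30) × (24000/1001) = 2074400/1001 ≈ 2072.328 → 2072.
At 24 labels/s: frame 2072 → 00:01:26:08.

00:01:26:08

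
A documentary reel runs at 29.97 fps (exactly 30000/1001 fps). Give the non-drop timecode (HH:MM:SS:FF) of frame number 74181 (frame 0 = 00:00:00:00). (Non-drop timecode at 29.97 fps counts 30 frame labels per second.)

00:41:12:21

74181 ÷ 30 = 2472 full seconds, remainder 21 frames.
2472 s = 0 h 41 min 12 s.
Timecode: 00:41:12:21.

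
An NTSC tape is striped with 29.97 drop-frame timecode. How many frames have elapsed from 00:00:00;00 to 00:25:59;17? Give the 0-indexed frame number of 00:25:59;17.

As if non-drop at 30 labels/s: (0 × 3600 + 25 × 60 + 59) × 30 + 17 = 46787.
Minute boundaries passed: 25; those not divisible by 10: 25 − 2 = 23; dropped labels = 2 × 23 = 46.
Actual frame index = 46787 − 46 = 46741.

46741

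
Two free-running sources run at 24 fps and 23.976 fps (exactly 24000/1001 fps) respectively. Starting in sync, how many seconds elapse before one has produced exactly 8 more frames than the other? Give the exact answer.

1001/3 seconds

The gap grows by |24000/1001 − 24| = 24/1001 frames per second.
Time for a 8-frame gap: 8 ÷ (24/1001) = 1001/3 s.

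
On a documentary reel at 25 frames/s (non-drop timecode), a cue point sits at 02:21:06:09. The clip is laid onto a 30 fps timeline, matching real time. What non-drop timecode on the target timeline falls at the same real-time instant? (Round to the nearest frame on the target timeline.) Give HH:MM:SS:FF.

Source frame index: (2×3600 + 21×60 + 6) × 25 + 9 = 211659.
Real time: 211659 / (25) = 211659/25 s.
Target frame: (211659/25) × (30) = 1269954/5 ≈ 253990.800 → 253991.
At 30 labels/s: frame 253991 → 02:21:06:11.

02:21:06:11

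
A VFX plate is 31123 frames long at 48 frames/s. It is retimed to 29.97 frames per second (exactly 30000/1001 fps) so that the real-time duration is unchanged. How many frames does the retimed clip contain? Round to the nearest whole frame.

19432 frames

Frames at target rate = 31123 × (30000/1001) / (48) = 19451875/1001 ≈ 19432.443.
Nearest whole frame: 19432.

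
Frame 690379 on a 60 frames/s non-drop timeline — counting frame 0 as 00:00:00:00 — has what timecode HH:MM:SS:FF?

03:11:46:19

690379 ÷ 60 = 11506 full seconds, remainder 19 frames.
11506 s = 3 h 11 min 46 s.
Timecode: 03:11:46:19.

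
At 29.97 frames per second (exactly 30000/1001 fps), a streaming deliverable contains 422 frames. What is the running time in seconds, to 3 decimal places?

Running time = 422 × 1001/30000 = 211211/15000 s ≈ 14.081 s.

14.081 seconds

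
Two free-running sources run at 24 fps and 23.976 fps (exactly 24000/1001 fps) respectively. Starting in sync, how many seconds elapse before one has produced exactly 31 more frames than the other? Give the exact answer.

31031/24 seconds

The gap grows by |24000/1001 − 24| = 24/1001 frames per second.
Time for a 31-frame gap: 31 ÷ (24/1001) = 31031/24 s.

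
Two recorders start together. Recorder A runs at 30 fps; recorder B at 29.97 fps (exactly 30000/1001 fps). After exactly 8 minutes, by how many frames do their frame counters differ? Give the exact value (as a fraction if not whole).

8 min = 480 s.
A emits 30 × 480 = 14400 frames; B emits 30000/1001 × 480 = 14400000/1001.
Difference = 14400/1001 frames (≈ 14.3856); B is behind A.

14400/1001 frames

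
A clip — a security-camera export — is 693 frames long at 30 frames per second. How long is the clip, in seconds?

23.1 seconds

Running time = 693 / (30) = 23.1 s.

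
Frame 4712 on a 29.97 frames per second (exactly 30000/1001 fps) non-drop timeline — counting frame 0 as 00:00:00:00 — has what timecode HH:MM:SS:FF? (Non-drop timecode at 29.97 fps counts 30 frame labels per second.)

00:02:37:02

4712 ÷ 30 = 157 full seconds, remainder 2 frames.
157 s = 0 h 2 min 37 s.
Timecode: 00:02:37:02.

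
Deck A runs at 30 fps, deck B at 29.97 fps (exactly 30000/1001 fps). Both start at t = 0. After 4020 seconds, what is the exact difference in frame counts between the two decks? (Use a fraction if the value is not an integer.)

A emits 30 × 4020 = 120600 frames; B emits 30000/1001 × 4020 = 120600000/1001.
Difference = 120600/1001 frames (≈ 120.4795); B is behind A.

120600/1001 frames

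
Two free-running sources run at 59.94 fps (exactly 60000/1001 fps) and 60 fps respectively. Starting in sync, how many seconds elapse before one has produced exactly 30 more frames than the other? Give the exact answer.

500.5 seconds

The gap grows by |60 − 60000/1001| = 60/1001 frames per second.
Time for a 30-frame gap: 30 ÷ (60/1001) = 500.5 s.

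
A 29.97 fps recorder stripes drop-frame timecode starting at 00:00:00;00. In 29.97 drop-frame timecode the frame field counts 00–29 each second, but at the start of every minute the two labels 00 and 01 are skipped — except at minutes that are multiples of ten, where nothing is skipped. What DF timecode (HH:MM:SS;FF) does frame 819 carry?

Ten DF minutes hold 17982 frames, so frame 819 lies in block 0 (frames 0–17981) with 819 frames into that block.
The block's first minute is 1800 frames and the rest 1798 each; 819 frames reaches minute 0, so 0 × 18 + 0 × 2 = 0 labels have been skipped so far.
Adding those back, label number 819 + 0 = 819 at 30 labels/s is 27 s + 9 f = 0 h 0 min 27 s frame 9, i.e. 00:00:27;09.

00:00:27;09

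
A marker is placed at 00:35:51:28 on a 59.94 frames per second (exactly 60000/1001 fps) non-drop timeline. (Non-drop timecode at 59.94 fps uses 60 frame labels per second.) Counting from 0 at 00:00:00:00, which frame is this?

Total seconds to the label: (0 × 3600 + 35 × 60 + 51) = 2151.
Frame index = 2151 × 60 + 28 = 129088.

frame 129088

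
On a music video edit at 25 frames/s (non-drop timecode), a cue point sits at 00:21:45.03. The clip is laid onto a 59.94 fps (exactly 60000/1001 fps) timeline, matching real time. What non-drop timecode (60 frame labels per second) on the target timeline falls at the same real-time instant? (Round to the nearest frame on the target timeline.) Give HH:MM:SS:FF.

Source frame index: (0×3600 + 21×60 + 45) × 25 + 3 = 32628.
Real time: 32628 / (25) = 32628/25 s.
Target frame: (32628/25) × (60000/1001) = 78307200/1001 ≈ 78228.971 → 78229.
At 60 labels/s: frame 78229 → 00:21:43:49.

00:21:43:49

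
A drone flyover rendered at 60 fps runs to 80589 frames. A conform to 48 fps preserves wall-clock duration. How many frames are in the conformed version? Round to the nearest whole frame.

Frames at target rate = 80589 × (48) / (60) = 322356/5 ≈ 64471.200.
Nearest whole frame: 64471.

64471 frames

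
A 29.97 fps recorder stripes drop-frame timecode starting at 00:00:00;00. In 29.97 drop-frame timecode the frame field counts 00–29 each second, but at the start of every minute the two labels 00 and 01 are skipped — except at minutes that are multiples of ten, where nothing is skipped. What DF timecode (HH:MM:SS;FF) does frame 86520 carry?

00:48:06;28

Each 10-minute DF block holds 10 × 60 × 30 − 9 × 2 = 17982 frames. 86520 ÷ 17982 → 4 full blocks, remainder 14592.
Within the partial block the first minute is 1800 frames and each further minute 1798, so 8 further minute boundaries passed. Total skipped labels = 18 × 4 + 2 × 8 = 88.
Non-drop label index = 86520 + 88 = 86608; at 30 labels/s that is 00:48:06:28, i.e. DF 00:48:06;28.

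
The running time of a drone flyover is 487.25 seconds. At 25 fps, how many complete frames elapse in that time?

Frames = 487.25 × 25 = 48725/4 ≈ 12181.2500.
Complete frames: 12181.

12181 frames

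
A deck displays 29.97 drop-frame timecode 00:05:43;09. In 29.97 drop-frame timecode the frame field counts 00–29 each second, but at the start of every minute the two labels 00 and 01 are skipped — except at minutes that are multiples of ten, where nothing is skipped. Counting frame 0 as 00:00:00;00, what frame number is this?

10289

Complete 10-minute blocks: 0, each 17982 frames → 0.
Remaining 5 whole minutes in the current block: 1800 + 4 × 1798 = 8992 frames.
Within the current minute: 43 × 30 + 9 − 2 = 1297 (labels ;00/;01 skipped at this minute). Total = 0 + 8992 + 1297 = 10289.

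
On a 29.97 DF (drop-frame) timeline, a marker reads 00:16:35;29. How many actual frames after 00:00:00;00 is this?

As if non-drop at 30 labels/s: (0 × 3600 + 16 × 60 + 35) × 30 + 29 = 29879.
Minute boundaries passed: 16; those not divisible by 10: 16 − 1 = 15; dropped labels = 2 × 15 = 30.
Actual frame index = 29879 − 30 = 29849.

29849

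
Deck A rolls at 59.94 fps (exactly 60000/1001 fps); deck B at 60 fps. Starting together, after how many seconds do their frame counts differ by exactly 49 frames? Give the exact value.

The gap grows by |60 − 60000/1001| = 60/1001 frames per second.
Time for a 49-frame gap: 49 ÷ (60/1001) = 49049/60 s.

49049/60 seconds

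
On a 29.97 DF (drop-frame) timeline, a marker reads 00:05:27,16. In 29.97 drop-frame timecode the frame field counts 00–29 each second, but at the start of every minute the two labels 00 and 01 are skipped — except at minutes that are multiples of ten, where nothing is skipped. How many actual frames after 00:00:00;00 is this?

As if non-drop at 30 labels/s: (0 × 3600 + 5 × 60 + 27) × 30 + 16 = 9826.
Minute boundaries passed: 5; those not divisible by 10: 5 − 0 = 5; dropped labels = 2 × 5 = 10.
Actual frame index = 9826 − 10 = 9816.

9816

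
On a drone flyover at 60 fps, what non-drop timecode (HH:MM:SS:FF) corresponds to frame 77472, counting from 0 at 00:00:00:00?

00:21:31:12

77472 ÷ 60 = 1291 full seconds, remainder 12 frames.
1291 s = 0 h 21 min 31 s.
Timecode: 00:21:31:12.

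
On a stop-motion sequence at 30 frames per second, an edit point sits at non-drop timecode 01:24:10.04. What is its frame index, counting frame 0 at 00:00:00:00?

Total seconds to the label: (1 × 3600 + 24 × 60 + 10) = 5050.
Frame index = 5050 × 30 + 4 = 151504.

151504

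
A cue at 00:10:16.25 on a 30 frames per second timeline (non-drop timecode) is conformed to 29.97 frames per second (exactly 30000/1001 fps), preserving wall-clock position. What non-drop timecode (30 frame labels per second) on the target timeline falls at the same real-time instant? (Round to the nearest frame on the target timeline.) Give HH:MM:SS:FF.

00:10:16:07

Source frame index: (0×3600 + 10×60 + 16) × 30 + 25 = 18505.
Real time: 18505 / (30) = 3701/6 s.
Target frame: (3701/6) × (30000/1001) = 18505000/1001 ≈ 18486.513 → 18487.
At 30 labels/s: frame 18487 → 00:10:16:07.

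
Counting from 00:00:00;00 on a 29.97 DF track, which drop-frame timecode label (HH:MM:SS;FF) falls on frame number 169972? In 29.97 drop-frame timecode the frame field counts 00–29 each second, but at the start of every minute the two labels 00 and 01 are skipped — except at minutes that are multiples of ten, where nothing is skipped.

Ten DF minutes hold 17982 frames, so frame 169972 lies in block 9 (frames 161838–179819) with 8134 frames into that block.
The block's first minute is 1800 frames and the rest 1798 each; 8134 frames reaches minute 4, so 9 × 18 + 4 × 2 = 170 labels have been skipped so far.
Adding those back, label number 169972 + 170 = 170142 at 30 labels/s is 5671 s + 12 f = 1 h 34 min 31 s frame 12, i.e. 01:34:31;12.

01:34:31;12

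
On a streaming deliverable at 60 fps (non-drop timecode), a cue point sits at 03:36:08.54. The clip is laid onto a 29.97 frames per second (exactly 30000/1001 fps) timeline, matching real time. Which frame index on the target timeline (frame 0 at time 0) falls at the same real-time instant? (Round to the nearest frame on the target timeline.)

frame 388678

Source frame index: (3×3600 + 36×60 + 8) × 60 + 54 = 778134.
Real time: 778134 / (60) = 129689/10 s.
Target frame: (129689/10) × (30000/1001) = 55581000/143 ≈ 388678.322 → 388678.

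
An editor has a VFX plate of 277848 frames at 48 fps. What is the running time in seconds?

5788.5 seconds

Running time = 277848 / (48) = 5788.5 s.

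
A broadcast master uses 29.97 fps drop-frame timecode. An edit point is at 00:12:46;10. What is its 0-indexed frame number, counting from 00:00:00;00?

22968

As if non-drop at 30 labels/s: (0 × 3600 + 12 × 60 + 46) × 30 + 10 = 22990.
Minute boundaries passed: 12; those not divisible by 10: 12 − 1 = 11; dropped labels = 2 × 11 = 22.
Actual frame index = 22990 − 22 = 22968.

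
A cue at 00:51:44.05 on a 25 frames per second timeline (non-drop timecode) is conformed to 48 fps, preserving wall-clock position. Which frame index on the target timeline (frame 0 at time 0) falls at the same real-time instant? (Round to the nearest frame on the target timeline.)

frame 149002

Source frame index: (0×3600 + 51×60 + 44) × 25 + 5 = 77605.
Real time: 77605 / (25) = 15521/5 s.
Target frame: (15521/5) × (48) = 745008/5 ≈ 149001.600 → 149002.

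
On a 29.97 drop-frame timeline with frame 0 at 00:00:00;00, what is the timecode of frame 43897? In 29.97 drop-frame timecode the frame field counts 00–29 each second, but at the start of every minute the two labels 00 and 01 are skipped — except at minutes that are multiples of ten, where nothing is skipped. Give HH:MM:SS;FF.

00:24:24;21

Each 10-minute DF block holds 10 × 60 × 30 − 9 × 2 = 17982 frames. 43897 ÷ 17982 → 2 full blocks, remainder 7933.
Within the partial block the first minute is 1800 frames and each further minute 1798, so 4 further minute boundaries passed. Total skipped labels = 18 × 2 + 2 × 4 = 44.
Non-drop label index = 43897 + 44 = 43941; at 30 labels/s that is 00:24:24:21, i.e. DF 00:24:24;21.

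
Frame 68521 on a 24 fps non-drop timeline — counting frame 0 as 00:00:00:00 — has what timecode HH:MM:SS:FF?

68521 ÷ 24 = 2855 full seconds, remainder 1 frame.
2855 s = 0 h 47 min 35 s.
Timecode: 00:47:35:01.

00:47:35:01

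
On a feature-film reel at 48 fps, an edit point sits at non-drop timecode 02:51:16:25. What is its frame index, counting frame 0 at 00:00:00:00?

frame 493273

Total seconds to the label: (2 × 3600 + 51 × 60 + 16) = 10276.
Frame index = 10276 × 48 + 25 = 493273.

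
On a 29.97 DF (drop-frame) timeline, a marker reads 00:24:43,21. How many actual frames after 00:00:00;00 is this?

As if non-drop at 30 labels/s: (0 × 3600 + 24 × 60 + 43) × 30 + 21 = 44511.
Minute boundaries passed: 24; those not divisible by 10: 24 − 2 = 22; dropped labels = 2 × 22 = 44.
Actual frame index = 44511 − 44 = 44467.

44467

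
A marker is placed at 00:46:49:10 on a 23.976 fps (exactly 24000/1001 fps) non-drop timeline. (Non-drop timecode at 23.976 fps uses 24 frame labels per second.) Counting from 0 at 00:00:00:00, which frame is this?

Total seconds to the label: (0 × 3600 + 46 × 60 + 49) = 2809.
Frame index = 2809 × 24 + 10 = 67426.

frame 67426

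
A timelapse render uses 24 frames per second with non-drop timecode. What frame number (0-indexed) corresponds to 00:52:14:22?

75238

Total seconds to the label: (0 × 3600 + 52 × 60 + 14) = 3134.
Frame index = 3134 × 24 + 22 = 75238.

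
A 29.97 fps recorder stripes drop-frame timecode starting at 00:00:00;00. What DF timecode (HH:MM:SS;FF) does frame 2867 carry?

Each 10-minute DF block holds 10 × 60 × 30 − 9 × 2 = 17982 frames. 2867 ÷ 17982 → 0 full blocks, remainder 2867.
Within the partial block the first minute is 1800 frames and each further minute 1798, so 1 further minute boundary passed. Total skipped labels = 18 × 0 + 2 × 1 = 2.
Non-drop label index = 2867 + 2 = 2869; at 30 labels/s that is 00:01:35:19, i.e. DF 00:01:35;19.

00:01:35;19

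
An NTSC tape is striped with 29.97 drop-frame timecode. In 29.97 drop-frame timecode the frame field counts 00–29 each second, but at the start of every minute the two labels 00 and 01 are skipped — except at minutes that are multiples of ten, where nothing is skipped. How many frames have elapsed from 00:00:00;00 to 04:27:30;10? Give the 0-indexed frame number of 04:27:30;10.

As if non-drop at 30 labels/s: (4 × 3600 + 27 × 60 + 30) × 30 + 10 = 481510.
Minute boundaries passed: 267; those not divisible by 10: 267 − 26 = 241; dropped labels = 2 × 241 = 482.
Actual frame index = 481510 − 482 = 481028.

481028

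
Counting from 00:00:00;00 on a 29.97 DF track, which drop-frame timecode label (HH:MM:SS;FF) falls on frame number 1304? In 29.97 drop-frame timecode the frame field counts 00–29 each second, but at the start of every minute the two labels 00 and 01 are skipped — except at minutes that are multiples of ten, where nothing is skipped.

00:00:43;14

Each 10-minute DF block holds 10 × 60 × 30 − 9 × 2 = 17982 frames. 1304 ÷ 17982 → 0 full blocks, remainder 1304.
Within the partial block the first minute is 1800 frames and each further minute 1798, so 0 further minute boundaries passed. Total skipped labels = 18 × 0 + 2 × 0 = 0.
Non-drop label index = 1304 + 0 = 1304; at 30 labels/s that is 00:00:43:14, i.e. DF 00:00:43;14.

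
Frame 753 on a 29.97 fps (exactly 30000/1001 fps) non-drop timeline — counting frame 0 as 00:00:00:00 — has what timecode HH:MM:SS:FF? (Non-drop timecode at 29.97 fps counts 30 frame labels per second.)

753 ÷ 30 = 25 full seconds, remainder 3 frames.
25 s = 0 h 0 min 25 s.
Timecode: 00:00:25:03.

00:00:25:03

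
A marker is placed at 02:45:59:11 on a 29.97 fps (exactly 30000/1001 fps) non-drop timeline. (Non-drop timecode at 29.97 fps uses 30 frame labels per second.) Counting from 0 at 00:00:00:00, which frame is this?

frame 298781

Total seconds to the label: (2 × 3600 + 45 × 60 + 59) = 9959.
Frame index = 9959 × 30 + 11 = 298781.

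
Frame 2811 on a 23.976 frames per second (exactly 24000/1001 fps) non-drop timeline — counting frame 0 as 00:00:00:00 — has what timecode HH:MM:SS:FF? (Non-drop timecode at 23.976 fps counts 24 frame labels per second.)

00:01:57:03

2811 ÷ 24 = 117 full seconds, remainder 3 frames.
117 s = 0 h 1 min 57 s.
Timecode: 00:01:57:03.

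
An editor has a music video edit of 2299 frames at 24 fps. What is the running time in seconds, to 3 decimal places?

95.792 seconds

Running time = 2299 × 1/24 = 2299/24 s ≈ 95.792 s.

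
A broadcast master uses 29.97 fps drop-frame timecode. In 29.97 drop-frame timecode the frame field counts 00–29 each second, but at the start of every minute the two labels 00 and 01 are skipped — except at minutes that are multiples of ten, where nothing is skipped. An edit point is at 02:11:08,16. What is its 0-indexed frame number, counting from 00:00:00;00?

235820

Complete 10-minute blocks: 13, each 17982 frames → 233766.
Remaining 1 whole minute in the current block: 1800 + 0 × 1798 = 1800 frames.
Within the current minute: 8 × 30 + 16 − 2 = 254 (labels ;00/;01 skipped at this minute). Total = 233766 + 1800 + 254 = 235820.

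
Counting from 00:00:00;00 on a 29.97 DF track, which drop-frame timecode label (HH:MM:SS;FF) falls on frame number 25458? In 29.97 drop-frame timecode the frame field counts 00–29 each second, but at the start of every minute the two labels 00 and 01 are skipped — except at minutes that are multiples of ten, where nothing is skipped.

Ten DF minutes hold 17982 frames, so frame 25458 lies in block 1 (frames 17982–35963) with 7476 frames into that block.
The block's first minute is 1800 frames and the rest 1798 each; 7476 frames reaches minute 4, so 1 × 18 + 4 × 2 = 26 labels have been skipped so far.
Adding those back, label number 25458 + 26 = 25484 at 30 labels/s is 849 s + 14 f = 0 h 14 min 9 s frame 14, i.e. 00:14:09;14.

00:14:09;14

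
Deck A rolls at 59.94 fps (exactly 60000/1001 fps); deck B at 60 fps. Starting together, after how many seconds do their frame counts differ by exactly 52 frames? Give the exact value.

The gap grows by |60 − 60000/1001| = 60/1001 frames per second.
Time for a 52-frame gap: 52 ÷ (60/1001) = 13013/15 s.

13013/15 seconds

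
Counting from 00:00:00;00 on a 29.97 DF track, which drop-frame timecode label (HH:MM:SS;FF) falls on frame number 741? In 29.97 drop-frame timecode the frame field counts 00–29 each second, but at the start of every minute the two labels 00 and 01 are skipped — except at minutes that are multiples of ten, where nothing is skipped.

Each 10-minute DF block holds 10 × 60 × 30 − 9 × 2 = 17982 frames. 741 ÷ 17982 → 0 full blocks, remainder 741.
Within the partial block the first minute is 1800 frames and each further minute 1798, so 0 further minute boundaries passed. Total skipped labels = 18 × 0 + 2 × 0 = 0.
Non-drop label index = 741 + 0 = 741; at 30 labels/s that is 00:00:24:21, i.e. DF 00:00:24;21.

00:00:24;21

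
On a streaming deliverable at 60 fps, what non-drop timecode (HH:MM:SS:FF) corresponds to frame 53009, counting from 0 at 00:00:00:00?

00:14:43:29

53009 ÷ 60 = 883 full seconds, remainder 29 frames.
883 s = 0 h 14 min 43 s.
Timecode: 00:14:43:29.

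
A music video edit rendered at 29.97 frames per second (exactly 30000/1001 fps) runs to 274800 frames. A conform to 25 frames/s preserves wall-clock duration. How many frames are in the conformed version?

Target frames = source frames × (target rate / source rate) = 274800 × (25)/(30000/1001) = 274800 × 1001/1200 = 229229.

229229 frames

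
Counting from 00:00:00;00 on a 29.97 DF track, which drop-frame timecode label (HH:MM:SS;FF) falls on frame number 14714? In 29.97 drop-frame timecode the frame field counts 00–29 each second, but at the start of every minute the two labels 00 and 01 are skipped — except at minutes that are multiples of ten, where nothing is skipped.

Each 10-minute DF block holds 10 × 60 × 30 − 9 × 2 = 17982 frames. 14714 ÷ 17982 → 0 full blocks, remainder 14714.
Within the partial block the first minute is 1800 frames and each further minute 1798, so 8 further minute boundaries passed. Total skipped labels = 18 × 0 + 2 × 8 = 16.
Non-drop label index = 14714 + 16 = 14730; at 30 labels/s that is 00:08:11:00, i.e. DF 00:08:11;00.

00:08:11;00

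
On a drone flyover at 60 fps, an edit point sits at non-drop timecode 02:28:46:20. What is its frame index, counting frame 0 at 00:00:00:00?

Total seconds to the label: (2 × 3600 + 28 × 60 + 46) = 8926.
Frame index = 8926 × 60 + 20 = 535580.

535580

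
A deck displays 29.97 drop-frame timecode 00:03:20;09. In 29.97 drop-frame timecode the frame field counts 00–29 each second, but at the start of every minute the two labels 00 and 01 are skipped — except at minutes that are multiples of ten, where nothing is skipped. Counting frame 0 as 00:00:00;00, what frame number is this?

6003

As if non-drop at 30 labels/s: (0 × 3600 + 3 × 60 + 20) × 30 + 9 = 6009.
Minute boundaries passed: 3; those not divisible by 10: 3 − 0 = 3; dropped labels = 2 × 3 = 6.
Actual frame index = 6009 − 6 = 6003.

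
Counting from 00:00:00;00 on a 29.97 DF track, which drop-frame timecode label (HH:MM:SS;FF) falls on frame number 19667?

Ten DF minutes hold 17982 frames, so frame 19667 lies in block 1 (frames 17982–35963) with 1685 frames into that block.
The block's first minute is 1800 frames and the rest 1798 each; 1685 frames reaches minute 0, so 1 × 18 + 0 × 2 = 18 labels have been skipped so far.
Adding those back, label number 19667 + 18 = 19685 at 30 labels/s is 656 s + 5 f = 0 h 10 min 56 s frame 5, i.e. 00:10:56;05.

00:10:56;05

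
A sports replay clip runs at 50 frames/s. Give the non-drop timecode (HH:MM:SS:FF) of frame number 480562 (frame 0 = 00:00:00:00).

480562 ÷ 50 = 9611 full seconds, remainder 12 frames.
9611 s = 2 h 40 min 11 s.
Timecode: 02:40:11:12.

02:40:11:12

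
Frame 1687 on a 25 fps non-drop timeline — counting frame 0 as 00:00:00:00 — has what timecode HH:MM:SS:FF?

00:01:07:12

1687 ÷ 25 = 67 full seconds, remainder 12 frames.
67 s = 0 h 1 min 7 s.
Timecode: 00:01:07:12.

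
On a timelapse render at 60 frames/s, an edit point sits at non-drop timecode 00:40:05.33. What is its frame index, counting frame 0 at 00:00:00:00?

144333

Total seconds to the label: (0 × 3600 + 40 × 60 + 5) = 2405.
Frame index = 2405 × 60 + 33 = 144333.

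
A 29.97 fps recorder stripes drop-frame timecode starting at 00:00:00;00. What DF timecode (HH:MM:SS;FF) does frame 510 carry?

Ten DF minutes hold 17982 frames, so frame 510 lies in block 0 (frames 0–17981) with 510 frames into that block.
The block's first minute is 1800 frames and the rest 1798 each; 510 frames reaches minute 0, so 0 × 18 + 0 × 2 = 0 labels have been skipped so far.
Adding those back, label number 510 + 0 = 510 at 30 labels/s is 17 s + 0 f = 0 h 0 min 17 s frame 0, i.e. 00:00:17;00.

00:00:17;00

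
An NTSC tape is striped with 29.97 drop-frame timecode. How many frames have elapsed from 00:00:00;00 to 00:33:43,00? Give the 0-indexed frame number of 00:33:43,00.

As if non-drop at 30 labels/s: (0 × 3600 + 33 × 60 + 43) × 30 + 0 = 60690.
Minute boundaries passed: 33; those not divisible by 10: 33 − 3 = 30; dropped labels = 2 × 30 = 60.
Actual frame index = 60690 − 60 = 60630.

60630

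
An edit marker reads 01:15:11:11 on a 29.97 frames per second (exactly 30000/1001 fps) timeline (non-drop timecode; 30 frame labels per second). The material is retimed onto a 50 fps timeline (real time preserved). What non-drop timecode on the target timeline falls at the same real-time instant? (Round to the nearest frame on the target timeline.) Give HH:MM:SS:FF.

01:15:15:44

Source frame index: (1×3600 + 15×60 + 11) × 30 + 11 = 135341.
Real time: 135341 / (30000/1001) = 135476341/30000 s.
Target frame: (135476341/30000) × (50) = 135476341/600 ≈ 225793.902 → 225794.
At 50 labels/s: frame 225794 → 01:15:15:44.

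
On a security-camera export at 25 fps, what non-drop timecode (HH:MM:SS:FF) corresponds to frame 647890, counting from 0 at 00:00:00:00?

647890 ÷ 25 = 25915 full seconds, remainder 15 frames.
25915 s = 7 h 11 min 55 s.
Timecode: 07:11:55:15.

07:11:55:15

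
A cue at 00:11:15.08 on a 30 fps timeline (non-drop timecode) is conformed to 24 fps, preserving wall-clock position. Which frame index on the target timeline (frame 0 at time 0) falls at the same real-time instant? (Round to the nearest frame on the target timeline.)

Source frame index: (0×3600 + 11×60 + 15) × 30 + 8 = 20258.
Real time: 20258 / (30) = 10129/15 s.
Target frame: (10129/15) × (24) = 81032/5 ≈ 16206.400 → 16206.

frame 16206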